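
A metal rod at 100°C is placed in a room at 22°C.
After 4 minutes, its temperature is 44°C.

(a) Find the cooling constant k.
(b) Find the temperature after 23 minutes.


Newton's law: T(t) = T_a + (T₀ - T_a)e^(-kt).
(a) Use T(4) = 44: (44 - 22)/(100 - 22) = e^(-k·4), so k = -ln(0.282)/4 ≈ 0.3164.
(b) Apply k to t = 23: T(23) = 22 + (78)e^(-7.278) ≈ 22.1°C.


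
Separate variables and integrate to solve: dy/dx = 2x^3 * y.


Separate variables: dy/y = 2x^3 dx.
Integrate: ln|y| = (1/2)x^4 + C₀.
Exponentiate: y = Ce^((1/2)x^4).


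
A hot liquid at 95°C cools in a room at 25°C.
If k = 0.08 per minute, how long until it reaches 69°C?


From T(t) = T_a + (T₀ - T_a)e^(-kt), set T(t) = 69:
(69 - 25) / (95 - 25) = e^(-0.08t), so t = -ln(0.629)/0.08 ≈ 5.8 minutes.


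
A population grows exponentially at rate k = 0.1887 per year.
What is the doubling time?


Exponential growth: P(t) = P₀ e^(0.1887t). Set P(t)/P₀ = 2: e^(0.1887t) = 2.
Solve: t = ln(2)/0.1887 ≈ 3.67 years.


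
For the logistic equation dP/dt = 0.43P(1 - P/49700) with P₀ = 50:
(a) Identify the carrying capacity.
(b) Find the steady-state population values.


Logistic ODE dP/dt = 0.43P(1 - P/49700) has equilibria where dP/dt = 0, i.e. P = 0 or P = 49700.
The coefficient (1 - P/K) = 0 when P = K, identifying K = 49700 as the carrying capacity.
(a) K = 49700; (b) equilibria P = 0 and P = 49700.


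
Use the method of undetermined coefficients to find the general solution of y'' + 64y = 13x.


Homogeneous: r² + 64 = 0 ⇒ r = ±8i, y_h = C₁cos(8x) + C₂sin(8x).
Polynomial forcing; try y_p = Ax + B. Then y_p'' + 64 y_p = 64(Ax + B) = 13x, so B = 0 and A = 13/64.
General solution: y = C₁cos(8x) + C₂sin(8x) + (13/64)x.


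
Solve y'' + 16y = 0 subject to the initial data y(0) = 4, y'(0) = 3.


Characteristic roots of r² + 16 = 0 are ±4i, so y = C₁cos(4x) + C₂sin(4x).
Apply y(0) = 4: C₁ = 4. Differentiate and apply y'(0) = 3: 4·C₂ = 3, so C₂ = 3/4.
Particular solution: y = 4cos(4x) + (3/4)sin(4x).


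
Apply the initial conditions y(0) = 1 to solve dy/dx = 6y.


General solution of y' = 6y is y = Ce^(6x).
Apply y(0) = 1: C = 1.
Particular solution: y = e^(6x).


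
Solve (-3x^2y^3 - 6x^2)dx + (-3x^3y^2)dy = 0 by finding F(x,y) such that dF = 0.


Check exactness: ∂M/∂y = -9x^2y^2 and ∂N/∂x = -9x^2y^2; equal, so the equation is exact.
Integrate M with respect to x (treating y as constant): ∫M dx = -x^3y^3 - 2x^3 + h(y).
Differentiate w.r.t. y and set equal to N: all terms match, so h'(y) = 0 and h is a constant absorbed into C.
General solution: -x^3y^3 - 2x^3 = C.


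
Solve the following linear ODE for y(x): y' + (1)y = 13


P(x) = 1, Q(x) = 13; integrating factor μ = e^(x).
(μ y)' = 13e^(x) ⇒ μ y = 13e^(x) + C.
Divide by μ: y = 13 + Ce^(-x).


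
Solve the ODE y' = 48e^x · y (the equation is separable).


Separate variables: dy/y = 48e^x dx.
Integrate: ln|y| = 48e^x + C₀.
Exponentiate: y = Ce^(48e^x).


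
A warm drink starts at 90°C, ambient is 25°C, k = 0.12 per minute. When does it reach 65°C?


From T(t) = T_a + (T₀ - T_a)e^(-kt), set T(t) = 65:
(65 - 25) / (90 - 25) = e^(-0.12t), so t = -ln(0.615)/0.12 ≈ 4.0 minutes.


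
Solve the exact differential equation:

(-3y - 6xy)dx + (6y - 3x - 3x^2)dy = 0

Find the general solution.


Check exactness: ∂M/∂y = -3 - 6x and ∂N/∂x = -3 - 6x; equal, so the equation is exact.
Integrate M with respect to x (treating y as constant): ∫M dx = -3xy - 3x^2y + h(y).
Differentiate w.r.t. y and set equal to N: the x-dependent terms already match, leaving h'(y) = 6y. Integrate: h(y) = 3y^2.
So F(x,y) = 3y^2 - 3xy - 3x^2y.
General solution: 3y^2 - 3xy - 3x^2y = C.


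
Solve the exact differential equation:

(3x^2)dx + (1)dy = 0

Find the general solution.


Check exactness: ∂M/∂y = 0 and ∂N/∂x = 0; equal, so the equation is exact.
Integrate M with respect to x (treating y as constant): ∫M dx = x^3 + h(y).
Differentiate w.r.t. y and set equal to N: the x-dependent terms already match, leaving h'(y) = 1. Integrate: h(y) = y.
So F(x,y) = y + x^3.
General solution: y + x^3 = C.


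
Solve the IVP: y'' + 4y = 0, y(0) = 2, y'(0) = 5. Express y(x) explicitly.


Characteristic roots of r² + 4 = 0 are ±2i, so y = C₁cos(2x) + C₂sin(2x).
Apply y(0) = 2: C₁ = 2. Differentiate and apply y'(0) = 5: 2·C₂ = 5, so C₂ = 5/2.
Particular solution: y = 2cos(2x) + (5/2)sin(2x).


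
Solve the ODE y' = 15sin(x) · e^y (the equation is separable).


Separate: e^(-y) dy = 15sin(x) dx.
Integrate: -e^(-y) = -15cos(x) + C₀.
Rearrange: e^(-y) = 15cos(x) + C.


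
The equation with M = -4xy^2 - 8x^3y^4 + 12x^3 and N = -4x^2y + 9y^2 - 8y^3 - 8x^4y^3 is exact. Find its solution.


Check exactness: ∂M/∂y = -8xy - 32x^3y^3 and ∂N/∂x = -8xy - 32x^3y^3; equal, so the equation is exact.
Integrate M with respect to x (treating y as constant): ∫M dx = -2x^2y^2 - 2x^4y^4 + 3x^4 + h(y).
Differentiate w.r.t. y and set equal to N: the x-dependent terms already match, leaving h'(y) = 9y^2 - 8y^3. Integrate: h(y) = 3y^3 - 2y^4.
So F(x,y) = -2x^2y^2 + 3y^3 - 2y^4 - 2x^4y^4 + 3x^4.
General solution: -2x^2y^2 + 3y^3 - 2y^4 - 2x^4y^4 + 3x^4 = C.


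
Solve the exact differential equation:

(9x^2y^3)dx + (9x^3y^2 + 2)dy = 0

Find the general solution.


Check exactness: ∂M/∂y = 27x^2y^2 and ∂N/∂x = 27x^2y^2; equal, so the equation is exact.
Integrate M with respect to x (treating y as constant): ∫M dx = 3x^3y^3 + h(y).
Differentiate w.r.t. y and set equal to N: the x-dependent terms already match, leaving h'(y) = 2. Integrate: h(y) = 2y.
So F(x,y) = 3x^3y^3 + 2y.
General solution: 3x^3y^3 + 2y = C.


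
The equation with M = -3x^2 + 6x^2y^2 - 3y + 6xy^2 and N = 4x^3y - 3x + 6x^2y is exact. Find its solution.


Check exactness: ∂M/∂y = 12x^2y - 3 + 12xy and ∂N/∂x = 12x^2y - 3 + 12xy; equal, so the equation is exact.
Integrate M with respect to x (treating y as constant): ∫M dx = -x^3 + 2x^3y^2 - 3xy + 3x^2y^2 + h(y).
Differentiate w.r.t. y and set equal to N: all terms match, so h'(y) = 0 and h is a constant absorbed into C.
General solution: -x^3 + 2x^3y^2 - 3xy + 3x^2y^2 = C.


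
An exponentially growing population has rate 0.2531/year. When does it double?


Exponential growth: P(t) = P₀ e^(0.2531t). Set P(t)/P₀ = 2: e^(0.2531t) = 2.
Solve: t = ln(2)/0.2531 ≈ 2.74 years.


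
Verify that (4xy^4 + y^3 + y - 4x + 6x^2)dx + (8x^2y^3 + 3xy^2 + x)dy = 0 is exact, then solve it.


Check exactness: ∂M/∂y = 16xy^3 + 3y^2 + 1 and ∂N/∂x = 16xy^3 + 3y^2 + 1; equal, so the equation is exact.
Integrate M with respect to x (treating y as constant): ∫M dx = 2x^2y^4 + xy^3 + xy - 2x^2 + 2x^3 + h(y).
Differentiate w.r.t. y and set equal to N: all terms match, so h'(y) = 0 and h is a constant absorbed into C.
General solution: 2x^2y^4 + xy^3 + xy - 2x^2 + 2x^3 = C.


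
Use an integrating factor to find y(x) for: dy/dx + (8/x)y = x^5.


P(x) = 8/x ⇒ μ = x^8.
(x^8 y)' = x^13 ⇒ x^8 y = x^14/(14) + C.
Solve for y: y = (1/14)x^6 + C/x^8.


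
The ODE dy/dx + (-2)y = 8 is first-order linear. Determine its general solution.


P(x) = -2 ⇒ μ = e^(-2x).
(μ y)' = 8e^(-2x) ⇒ μ y = -4e^(-2x) + C.
Divide by μ: y = -4 + Ce^(2x).


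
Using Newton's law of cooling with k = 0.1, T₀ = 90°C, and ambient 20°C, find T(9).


Newton's law: dT/dt = -k(T - T_a) has solution T(t) = T_a + (T₀ - T_a)e^(-kt).
Plug in T_a = 20, T₀ = 90, k = 0.1, t = 9: T(9) = 20 + (70)e^(-0.90) ≈ 48.5°C.


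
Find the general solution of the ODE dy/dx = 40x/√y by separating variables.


Separate: √y dy = 40x dx.
Integrate: (2/3)y^(3/2) = 20x² + C.


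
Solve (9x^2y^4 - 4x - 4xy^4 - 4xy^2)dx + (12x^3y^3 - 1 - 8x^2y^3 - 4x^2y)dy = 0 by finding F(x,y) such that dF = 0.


Check exactness: ∂M/∂y = 36x^2y^3 - 16xy^3 - 8xy and ∂N/∂x = 36x^2y^3 - 16xy^3 - 8xy; equal, so the equation is exact.
Integrate M with respect to x (treating y as constant): ∫M dx = 3x^3y^4 - 2x^2 - 2x^2y^4 - 2x^2y^2 + h(y).
Differentiate w.r.t. y and set equal to N: the x-dependent terms already match, leaving h'(y) = -1. Integrate: h(y) = -y.
So F(x,y) = 3x^3y^4 - y - 2x^2 - 2x^2y^4 - 2x^2y^2.
General solution: 3x^3y^4 - y - 2x^2 - 2x^2y^4 - 2x^2y^2 = C.


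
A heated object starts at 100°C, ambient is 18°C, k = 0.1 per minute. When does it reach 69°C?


From T(t) = T_a + (T₀ - T_a)e^(-kt), set T(t) = 69:
(69 - 18) / (100 - 18) = e^(-0.1t), so t = -ln(0.622)/0.1 ≈ 4.7 minutes.


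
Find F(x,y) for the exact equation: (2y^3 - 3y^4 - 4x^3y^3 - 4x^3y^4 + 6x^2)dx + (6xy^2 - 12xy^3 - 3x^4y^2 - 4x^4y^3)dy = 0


Check exactness: ∂M/∂y = 6y^2 - 12y^3 - 12x^3y^2 - 16x^3y^3 and ∂N/∂x = 6y^2 - 12y^3 - 12x^3y^2 - 16x^3y^3; equal, so the equation is exact.
Integrate M with respect to x (treating y as constant): ∫M dx = 2xy^3 - 3xy^4 - x^4y^3 - x^4y^4 + 2x^3 + h(y).
Differentiate w.r.t. y and set equal to N: all terms match, so h'(y) = 0 and h is a constant absorbed into C.
General solution: 2xy^3 - 3xy^4 - x^4y^3 - x^4y^4 + 2x^3 = C.


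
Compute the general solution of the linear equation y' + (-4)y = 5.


P(x) = -4 ⇒ μ = e^(-4x).
(μ y)' = 5e^(-4x) ⇒ μ y = -(5/4)e^(-4x) + C.
Divide by μ: y = -5/4 + Ce^(4x).


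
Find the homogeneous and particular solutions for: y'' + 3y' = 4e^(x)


Characteristic roots of r² + 3r = 0 are 0, -3.
y_h = C₁ + C₂e^(-3x).
Forcing exponent 1 is not a characteristic root; try y_p = Ae^(x).
Substitute: A·(1 + (3)·1 + (0)) = A·4 = 4, so A = 1.
General solution: y = C₁ + C₂e^(-3x) + e^(x).


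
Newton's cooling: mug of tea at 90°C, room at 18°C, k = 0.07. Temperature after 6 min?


Newton's law: dT/dt = -k(T - T_a) has solution T(t) = T_a + (T₀ - T_a)e^(-kt).
Plug in T_a = 18, T₀ = 90, k = 0.07, t = 6: T(6) = 18 + (72)e^(-0.42) ≈ 65.3°C.


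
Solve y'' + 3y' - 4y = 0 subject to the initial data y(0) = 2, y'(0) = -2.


Characteristic roots of r² + 3r - 4 = 0 are 1, -4.
General solution y = c₁ e^(x) + c₂ e^(-4x).
Apply y(0) = 2: c₁ + c₂ = 2. Apply y'(0) = -2: 1 c₁ - 4 c₂ = -2.
Solve: c₁ = 6/5, c₂ = 4/5.
Particular solution: y = (6/5)e^(x) + (4/5)e^(-4x).


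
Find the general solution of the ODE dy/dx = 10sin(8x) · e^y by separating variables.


Separate: e^(-y) dy = 10sin(8x) dx.
Integrate: -e^(-y) = -(5/4)cos(8x) + C₀.
Rearrange: e^(-y) = (5/4)cos(8x) + C.


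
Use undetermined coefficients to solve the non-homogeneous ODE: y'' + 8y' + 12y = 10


Characteristic roots of r² + 8r + 12 = 0 are -6, -2.
y_h = C₁e^(-6x) + C₂e^(-2x).
Constant forcing; try y_p = A. Then 12A = 10 ⇒ A = 5/6.
General solution: y = C₁e^(-6x) + C₂e^(-2x) + 5/6.


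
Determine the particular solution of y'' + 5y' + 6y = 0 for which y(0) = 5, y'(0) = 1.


Characteristic roots of r² + 5r + 6 = 0 are -2, -3.
General solution y = c₁ e^(-2x) + c₂ e^(-3x).
Apply y(0) = 5: c₁ + c₂ = 5. Apply y'(0) = 1: -2 c₁ - 3 c₂ = 1.
Solve: c₁ = 16, c₂ = -11.
Particular solution: y = 16e^(-2x) - 11e^(-3x).


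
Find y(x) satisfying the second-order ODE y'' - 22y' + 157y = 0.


Characteristic equation: r² - 22r + 157 = 0.
Discriminant is negative; roots r = 11 ± 6i (complex conjugate pair).
General solution uses e^(α x)(C₁ cos(β x) + C₂ sin(β x)): y = e^(11x)(C₁cos(6x) + C₂sin(6x)).


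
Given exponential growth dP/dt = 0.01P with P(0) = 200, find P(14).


The ODE dP/dt = 0.01P has solution P(t) = P(0)e^(0.01t).
Substitute P(0) = 200 and t = 14: P(14) = 200 e^(0.14) ≈ 230.


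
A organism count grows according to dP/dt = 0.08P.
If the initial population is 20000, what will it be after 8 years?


The ODE dP/dt = 0.08P has solution P(t) = P(0)e^(0.08t).
Substitute P(0) = 20000 and t = 8: P(8) = 20000 e^(0.64) ≈ 37930.


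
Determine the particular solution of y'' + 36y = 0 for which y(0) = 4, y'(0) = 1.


Characteristic roots of r² + 36 = 0 are ±6i, so y = C₁cos(6x) + C₂sin(6x).
Apply y(0) = 4: C₁ = 4. Differentiate and apply y'(0) = 1: 6·C₂ = 1, so C₂ = 1/6.
Particular solution: y = 4cos(6x) + (1/6)sin(6x).


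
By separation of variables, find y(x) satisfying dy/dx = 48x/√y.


Separate: √y dy = 48x dx.
Integrate: (2/3)y^(3/2) = 24x² + C.


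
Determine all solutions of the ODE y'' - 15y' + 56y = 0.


Characteristic equation: r² - 15r + 56 = 0.
Factor: (r - 7)(r - 8) = 0 ⇒ r = 7, 8 (distinct real).
General solution: y = C₁e^(7x) + C₂e^(8x).


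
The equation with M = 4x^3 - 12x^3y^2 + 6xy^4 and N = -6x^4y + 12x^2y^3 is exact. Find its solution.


Check exactness: ∂M/∂y = -24x^3y + 24xy^3 and ∂N/∂x = -24x^3y + 24xy^3; equal, so the equation is exact.
Integrate M with respect to x (treating y as constant): ∫M dx = x^4 - 3x^4y^2 + 3x^2y^4 + h(y).
Differentiate w.r.t. y and set equal to N: all terms match, so h'(y) = 0 and h is a constant absorbed into C.
General solution: x^4 - 3x^4y^2 + 3x^2y^4 = C.


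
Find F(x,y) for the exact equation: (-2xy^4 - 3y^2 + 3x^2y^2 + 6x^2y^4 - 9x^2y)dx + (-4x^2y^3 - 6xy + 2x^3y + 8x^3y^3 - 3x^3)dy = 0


Check exactness: ∂M/∂y = -8xy^3 - 6y + 6x^2y + 24x^2y^3 - 9x^2 and ∂N/∂x = -8xy^3 - 6y + 6x^2y + 24x^2y^3 - 9x^2; equal, so the equation is exact.
Integrate M with respect to x (treating y as constant): ∫M dx = -x^2y^4 - 3xy^2 + x^3y^2 + 2x^3y^4 - 3x^3y + h(y).
Differentiate w.r.t. y and set equal to N: all terms match, so h'(y) = 0 and h is a constant absorbed into C.
General solution: -x^2y^4 - 3xy^2 + x^3y^2 + 2x^3y^4 - 3x^3y = C.


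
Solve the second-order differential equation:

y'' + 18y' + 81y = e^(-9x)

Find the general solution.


Characteristic polynomial (r + 9)² = 0; repeated root r = -9.
y_h = (C₁ + C₂x)e^(-9x). Forcing matches the repeated root (resonance), so try y_p = Ax² e^(-9x).
Substitute and solve for A: 2A = 1, so A = 1/2.
General solution: y = (C₁ + C₂x + (1/2)x²)e^(-9x).


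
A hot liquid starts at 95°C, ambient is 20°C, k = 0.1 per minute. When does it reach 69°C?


From T(t) = T_a + (T₀ - T_a)e^(-kt), set T(t) = 69:
(69 - 20) / (95 - 20) = e^(-0.1t), so t = -ln(0.653)/0.1 ≈ 4.3 minutes.


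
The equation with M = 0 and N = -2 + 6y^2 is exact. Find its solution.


Check exactness: ∂M/∂y = 0 and ∂N/∂x = 0; equal, so the equation is exact.
Integrate M with respect to x (treating y as constant): ∫M dx = 0 + h(y).
Differentiate w.r.t. y and set equal to N: the x-dependent terms already match, leaving h'(y) = -2 + 6y^2. Integrate: h(y) = -2y + 2y^3.
So F(x,y) = -2y + 2y^3.
General solution: -2y + 2y^3 = C.


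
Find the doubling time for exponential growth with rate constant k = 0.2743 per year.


Exponential growth: P(t) = P₀ e^(0.2743t). Set P(t)/P₀ = 2: e^(0.2743t) = 2.
Solve: t = ln(2)/0.2743 ≈ 2.53 years.


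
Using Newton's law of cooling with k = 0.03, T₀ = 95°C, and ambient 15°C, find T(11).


Newton's law: dT/dt = -k(T - T_a) has solution T(t) = T_a + (T₀ - T_a)e^(-kt).
Plug in T_a = 15, T₀ = 95, k = 0.03, t = 11: T(11) = 15 + (80)e^(-0.33) ≈ 72.5°C.


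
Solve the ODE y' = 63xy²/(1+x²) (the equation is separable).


Separate: dy/y² = 63x/(1+x²) dx.
Integrate LHS: ∫ dy/y² = -1/y.
Integrate RHS via u = 1+x²: (63/2)ln(1+x²) + C.
Result: -1/y = (63/2)ln(1+x²) + C.


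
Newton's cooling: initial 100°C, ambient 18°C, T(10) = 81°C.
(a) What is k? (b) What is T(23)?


Newton's law: T(t) = T_a + (T₀ - T_a)e^(-kt).
(a) Use T(10) = 81: (81 - 18)/(100 - 18) = e^(-k·10), so k = -ln(0.768)/10 ≈ 0.0264.
(b) Apply k to t = 23: T(23) = 18 + (82)e^(-0.606) ≈ 62.7°C.


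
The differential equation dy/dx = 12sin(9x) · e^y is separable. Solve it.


Separate: e^(-y) dy = 12sin(9x) dx.
Integrate: -e^(-y) = -(4/3)cos(9x) + C₀.
Rearrange: e^(-y) = (4/3)cos(9x) + C.


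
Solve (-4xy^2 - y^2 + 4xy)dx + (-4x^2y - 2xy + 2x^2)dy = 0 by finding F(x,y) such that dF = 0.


Check exactness: ∂M/∂y = -8xy - 2y + 4x and ∂N/∂x = -8xy - 2y + 4x; equal, so the equation is exact.
Integrate M with respect to x (treating y as constant): ∫M dx = -2x^2y^2 - xy^2 + 2x^2y + h(y).
Differentiate w.r.t. y and set equal to N: all terms match, so h'(y) = 0 and h is a constant absorbed into C.
General solution: -2x^2y^2 - xy^2 + 2x^2y = C.


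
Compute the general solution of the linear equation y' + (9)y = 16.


P(x) = 9, Q(x) = 16; integrating factor μ = e^(9x).
(μ y)' = 16e^(9x) ⇒ μ y = (16/9)e^(9x) + C.
Divide by μ: y = 16/9 + Ce^(-9x).


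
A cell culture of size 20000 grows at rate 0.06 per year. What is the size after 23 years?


The ODE dP/dt = 0.06P has solution P(t) = P(0)e^(0.06t).
Substitute P(0) = 20000 and t = 23: P(23) = 20000 e^(1.38) ≈ 79498.


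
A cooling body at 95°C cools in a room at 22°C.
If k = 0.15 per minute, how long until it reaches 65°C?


From T(t) = T_a + (T₀ - T_a)e^(-kt), set T(t) = 65:
(65 - 22) / (95 - 22) = e^(-0.15t), so t = -ln(0.589)/0.15 ≈ 3.5 minutes.


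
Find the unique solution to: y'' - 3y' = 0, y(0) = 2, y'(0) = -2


Characteristic roots of r² - 3r = 0 are 0, 3.
General solution y = c₁ + c₂ e^(3x).
Apply y(0) = 2: c₁ + c₂ = 2. Apply y'(0) = -2: 0 c₁ + 3 c₂ = -2.
Solve: c₁ = 8/3, c₂ = -2/3.
Particular solution: y = 8/3 - (2/3)e^(3x).


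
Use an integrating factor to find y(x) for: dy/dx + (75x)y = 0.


P(x) = 75x ⇒ μ = e^((75/2)x²).
Q(x) = 0 so μ y is constant: y = Ce^(-(75/2)x²).


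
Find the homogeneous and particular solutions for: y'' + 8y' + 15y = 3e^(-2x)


Characteristic roots of r² + 8r + 15 = 0 are -3, -5.
y_h = C₁e^(-3x) + C₂e^(-5x).
Forcing exponent -2 is not a characteristic root; try y_p = Ae^(-2x).
Substitute: A·(4 + (8)·-2 + (15)) = A·3 = 3, so A = 1.
General solution: y = C₁e^(-3x) + C₂e^(-5x) + e^(-2x).


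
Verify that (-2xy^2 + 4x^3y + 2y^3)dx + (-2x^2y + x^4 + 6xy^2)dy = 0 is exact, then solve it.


Check exactness: ∂M/∂y = -4xy + 4x^3 + 6y^2 and ∂N/∂x = -4xy + 4x^3 + 6y^2; equal, so the equation is exact.
Integrate M with respect to x (treating y as constant): ∫M dx = -x^2y^2 + x^4y + 2xy^3 + h(y).
Differentiate w.r.t. y and set equal to N: all terms match, so h'(y) = 0 and h is a constant absorbed into C.
General solution: -x^2y^2 + x^4y + 2xy^3 = C.


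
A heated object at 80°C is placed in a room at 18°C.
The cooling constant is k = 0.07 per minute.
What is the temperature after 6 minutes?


Newton's law: dT/dt = -k(T - T_a) has solution T(t) = T_a + (T₀ - T_a)e^(-kt).
Plug in T_a = 18, T₀ = 80, k = 0.07, t = 6: T(6) = 18 + (62)e^(-0.42) ≈ 58.7°C.


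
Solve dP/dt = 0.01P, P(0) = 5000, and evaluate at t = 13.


The ODE dP/dt = 0.01P has solution P(t) = P(0)e^(0.01t).
Substitute P(0) = 5000 and t = 13: P(13) = 5000 e^(0.13) ≈ 5694.


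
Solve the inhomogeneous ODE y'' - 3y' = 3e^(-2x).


Characteristic roots of r² - 3r = 0 are 3, 0.
y_h = C₁e^(3x) + C₂.
Forcing exponent -2 is not a characteristic root; try y_p = Ae^(-2x).
Substitute: A·(4 + (-3)·-2 + (0)) = A·10 = 3, so A = 3/10.
General solution: y = C₁e^(3x) + C₂ + (3/10)e^(-2x).


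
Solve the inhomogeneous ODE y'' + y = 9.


Homogeneous part: r² + 1 = 0 ⇒ r = ±1i, so y_h = C₁cos(x) + C₂sin(x).
Try constant y_p = A; plug in: 1A = 9 ⇒ A = 9.
General solution: y = C₁cos(x) + C₂sin(x) + 9.


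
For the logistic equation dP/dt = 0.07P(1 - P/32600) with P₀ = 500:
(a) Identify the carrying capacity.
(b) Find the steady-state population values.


Logistic ODE dP/dt = 0.07P(1 - P/32600) has equilibria where dP/dt = 0, i.e. P = 0 or P = 32600.
The coefficient (1 - P/K) = 0 when P = K, identifying K = 32600 as the carrying capacity.
(a) K = 32600; (b) equilibria P = 0 and P = 32600.


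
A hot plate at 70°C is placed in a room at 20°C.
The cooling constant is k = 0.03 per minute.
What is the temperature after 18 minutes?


Newton's law: dT/dt = -k(T - T_a) has solution T(t) = T_a + (T₀ - T_a)e^(-kt).
Plug in T_a = 20, T₀ = 70, k = 0.03, t = 18: T(18) = 20 + (50)e^(-0.54) ≈ 49.1°C.


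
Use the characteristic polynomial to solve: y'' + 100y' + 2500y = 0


Characteristic equation: r² + 100r + 2500 = 0, i.e. (r + 50)² = 0.
Repeated root r = -50; include an x factor for the second linearly independent solution.
General solution: y = (C₁ + C₂x)e^(-50x).


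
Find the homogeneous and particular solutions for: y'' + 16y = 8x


Homogeneous: r² + 16 = 0 ⇒ r = ±4i, y_h = C₁cos(4x) + C₂sin(4x).
Polynomial forcing; try y_p = Ax + B. Then y_p'' + 16 y_p = 16(Ax + B) = 8x, so B = 0 and A = 1/2.
General solution: y = C₁cos(4x) + C₂sin(4x) + (1/2)x.


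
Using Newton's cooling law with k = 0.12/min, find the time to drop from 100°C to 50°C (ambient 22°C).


From T(t) = T_a + (T₀ - T_a)e^(-kt), set T(t) = 50:
(50 - 22) / (100 - 22) = e^(-0.12t), so t = -ln(0.359)/0.12 ≈ 8.5 minutes.


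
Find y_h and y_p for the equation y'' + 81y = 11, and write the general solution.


Homogeneous part: r² + 81 = 0 ⇒ r = ±9i, so y_h = C₁cos(9x) + C₂sin(9x).
Try constant y_p = A; plug in: 81A = 11 ⇒ A = 11/81.
General solution: y = C₁cos(9x) + C₂sin(9x) + 11/81.


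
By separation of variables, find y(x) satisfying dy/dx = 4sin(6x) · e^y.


Separate: e^(-y) dy = 4sin(6x) dx.
Integrate: -e^(-y) = -(2/3)cos(6x) + C₀.
Rearrange: e^(-y) = (2/3)cos(6x) + C.


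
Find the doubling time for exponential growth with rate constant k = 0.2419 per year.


Exponential growth: P(t) = P₀ e^(0.2419t). Set P(t)/P₀ = 2: e^(0.2419t) = 2.
Solve: t = ln(2)/0.2419 ≈ 2.87 years.


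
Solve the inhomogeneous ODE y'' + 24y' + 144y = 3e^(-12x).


Characteristic polynomial (r + 12)² = 0; repeated root r = -12.
y_h = (C₁ + C₂x)e^(-12x). Forcing matches the repeated root (resonance), so try y_p = Ax² e^(-12x).
Substitute and solve for A: 2A = 3, so A = 3/2.
General solution: y = (C₁ + C₂x + (3/2)x²)e^(-12x).


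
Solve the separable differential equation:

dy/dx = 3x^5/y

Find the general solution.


Separate variables: y dy = 3x^5 dx.
Integrate both sides: y²/2 = (1/2)x^6 + C₀.
Multiply by 2: y² = x^6 + C.


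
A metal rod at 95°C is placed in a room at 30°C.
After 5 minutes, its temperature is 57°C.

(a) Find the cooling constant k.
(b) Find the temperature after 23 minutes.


Newton's law: T(t) = T_a + (T₀ - T_a)e^(-kt).
(a) Use T(5) = 57: (57 - 30)/(95 - 30) = e^(-k·5), so k = -ln(0.415)/5 ≈ 0.1757.
(b) Apply k to t = 23: T(23) = 30 + (65)e^(-4.041) ≈ 31.1°C.


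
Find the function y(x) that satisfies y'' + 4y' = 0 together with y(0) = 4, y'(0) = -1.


Characteristic roots of r² + 4r = 0 are 0, -4.
General solution y = c₁ + c₂ e^(-4x).
Apply y(0) = 4: c₁ + c₂ = 4. Apply y'(0) = -1: 0 c₁ - 4 c₂ = -1.
Solve: c₁ = 15/4, c₂ = 1/4.
Particular solution: y = 15/4 + (1/4)e^(-4x).


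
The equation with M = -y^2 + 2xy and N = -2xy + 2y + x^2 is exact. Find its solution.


Check exactness: ∂M/∂y = -2y + 2x and ∂N/∂x = -2y + 2x; equal, so the equation is exact.
Integrate M with respect to x (treating y as constant): ∫M dx = -xy^2 + x^2y + h(y).
Differentiate w.r.t. y and set equal to N: the x-dependent terms already match, leaving h'(y) = 2y. Integrate: h(y) = y^2.
So F(x,y) = -xy^2 + y^2 + x^2y.
General solution: -xy^2 + y^2 + x^2y = C.


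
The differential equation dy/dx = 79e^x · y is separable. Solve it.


Separate variables: dy/y = 79e^x dx.
Integrate: ln|y| = 79e^x + C₀.
Exponentiate: y = Ce^(79e^x).


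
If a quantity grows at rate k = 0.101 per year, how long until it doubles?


Exponential growth: P(t) = P₀ e^(0.101t). Set P(t)/P₀ = 2: e^(0.101t) = 2.
Solve: t = ln(2)/0.101 ≈ 6.86 years.


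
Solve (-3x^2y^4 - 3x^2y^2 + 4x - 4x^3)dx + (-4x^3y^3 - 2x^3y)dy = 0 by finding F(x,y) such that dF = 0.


Check exactness: ∂M/∂y = -12x^2y^3 - 6x^2y and ∂N/∂x = -12x^2y^3 - 6x^2y; equal, so the equation is exact.
Integrate M with respect to x (treating y as constant): ∫M dx = -x^3y^4 - x^3y^2 + 2x^2 - x^4 + h(y).
Differentiate w.r.t. y and set equal to N: all terms match, so h'(y) = 0 and h is a constant absorbed into C.
General solution: -x^3y^4 - x^3y^2 + 2x^2 - x^4 = C.


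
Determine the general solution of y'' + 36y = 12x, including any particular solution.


Homogeneous: r² + 36 = 0 ⇒ r = ±6i, y_h = C₁cos(6x) + C₂sin(6x).
Polynomial forcing; try y_p = Ax + B. Then y_p'' + 36 y_p = 36(Ax + B) = 12x, so B = 0 and A = 1/3.
General solution: y = C₁cos(6x) + C₂sin(6x) + (1/3)x.


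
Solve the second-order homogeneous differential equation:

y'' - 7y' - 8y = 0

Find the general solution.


Characteristic equation: r² - 7r - 8 = 0.
Factor: (r + 1)(r - 8) = 0 ⇒ r = -1, 8 (distinct real).
General solution: y = C₁e^(-x) + C₂e^(8x).


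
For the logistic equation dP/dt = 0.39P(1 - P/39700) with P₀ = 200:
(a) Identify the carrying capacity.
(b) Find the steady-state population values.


Logistic ODE dP/dt = 0.39P(1 - P/39700) has equilibria where dP/dt = 0, i.e. P = 0 or P = 39700.
The coefficient (1 - P/K) = 0 when P = K, identifying K = 39700 as the carrying capacity.
(a) K = 39700; (b) equilibria P = 0 and P = 39700.


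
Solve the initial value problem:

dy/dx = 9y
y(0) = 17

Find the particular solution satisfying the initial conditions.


General solution of y' = 9y is y = Ce^(9x).
Apply y(0) = 17: C = 17.
Particular solution: y = 17e^(9x).


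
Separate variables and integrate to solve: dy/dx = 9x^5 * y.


Separate variables: dy/y = 9x^5 dx.
Integrate: ln|y| = (3/2)x^6 + C₀.
Exponentiate: y = Ce^((3/2)x^6).


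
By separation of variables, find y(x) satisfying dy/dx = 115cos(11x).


g(y) = 1, so integrate directly: y = ∫ 115cos(11x) dx = (115/11)sin(11x) + C.


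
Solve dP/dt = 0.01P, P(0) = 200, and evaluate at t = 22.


The ODE dP/dt = 0.01P has solution P(t) = P(0)e^(0.01t).
Substitute P(0) = 200 and t = 22: P(22) = 200 e^(0.22) ≈ 249.


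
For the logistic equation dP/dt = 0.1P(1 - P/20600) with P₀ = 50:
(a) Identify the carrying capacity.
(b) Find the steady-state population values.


Logistic ODE dP/dt = 0.1P(1 - P/20600) has equilibria where dP/dt = 0, i.e. P = 0 or P = 20600.
The coefficient (1 - P/K) = 0 when P = K, identifying K = 20600 as the carrying capacity.
(a) K = 20600; (b) equilibria P = 0 and P = 20600.


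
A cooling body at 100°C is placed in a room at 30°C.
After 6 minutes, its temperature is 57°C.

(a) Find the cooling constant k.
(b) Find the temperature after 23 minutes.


Newton's law: T(t) = T_a + (T₀ - T_a)e^(-kt).
(a) Use T(6) = 57: (57 - 30)/(100 - 30) = e^(-k·6), so k = -ln(0.386)/6 ≈ 0.1588.
(b) Apply k to t = 23: T(23) = 30 + (70)e^(-3.652) ≈ 31.8°C.


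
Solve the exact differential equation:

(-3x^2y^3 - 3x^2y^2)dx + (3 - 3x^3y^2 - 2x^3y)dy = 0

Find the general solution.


Check exactness: ∂M/∂y = -9x^2y^2 - 6x^2y and ∂N/∂x = -9x^2y^2 - 6x^2y; equal, so the equation is exact.
Integrate M with respect to x (treating y as constant): ∫M dx = -x^3y^3 - x^3y^2 + h(y).
Differentiate w.r.t. y and set equal to N: the x-dependent terms already match, leaving h'(y) = 3. Integrate: h(y) = 3y.
So F(x,y) = 3y - x^3y^3 - x^3y^2.
General solution: 3y - x^3y^3 - x^3y^2 = C.


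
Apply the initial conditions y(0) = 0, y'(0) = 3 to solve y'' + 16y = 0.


Characteristic roots of r² + 16 = 0 are ±4i, so y = C₁cos(4x) + C₂sin(4x).
Apply y(0) = 0: C₁ = 0. Differentiate and apply y'(0) = 3: 4·C₂ = 3, so C₂ = 3/4.
Particular solution: y = (3/4)sin(4x).


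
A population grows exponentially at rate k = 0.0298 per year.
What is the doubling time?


Exponential growth: P(t) = P₀ e^(0.0298t). Set P(t)/P₀ = 2: e^(0.0298t) = 2.
Solve: t = ln(2)/0.0298 ≈ 23.26 years.


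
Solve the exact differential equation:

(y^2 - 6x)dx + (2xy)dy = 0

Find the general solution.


Check exactness: ∂M/∂y = 2y and ∂N/∂x = 2y; equal, so the equation is exact.
Integrate M with respect to x (treating y as constant): ∫M dx = xy^2 - 3x^2 + h(y).
Differentiate w.r.t. y and set equal to N: all terms match, so h'(y) = 0 and h is a constant absorbed into C.
General solution: xy^2 - 3x^2 = C.


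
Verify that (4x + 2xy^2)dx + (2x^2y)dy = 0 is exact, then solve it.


Check exactness: ∂M/∂y = 4xy and ∂N/∂x = 4xy; equal, so the equation is exact.
Integrate M with respect to x (treating y as constant): ∫M dx = 2x^2 + x^2y^2 + h(y).
Differentiate w.r.t. y and set equal to N: all terms match, so h'(y) = 0 and h is a constant absorbed into C.
General solution: 2x^2 + x^2y^2 = C.


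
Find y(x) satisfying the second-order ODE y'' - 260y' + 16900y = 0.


Characteristic equation: r² - 260r + 16900 = 0, i.e. (r - 130)² = 0.
Repeated root r = 130; include an x factor for the second linearly independent solution.
General solution: y = (C₁ + C₂x)e^(130x).


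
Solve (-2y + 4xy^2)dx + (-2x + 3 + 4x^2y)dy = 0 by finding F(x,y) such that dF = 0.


Check exactness: ∂M/∂y = -2 + 8xy and ∂N/∂x = -2 + 8xy; equal, so the equation is exact.
Integrate M with respect to x (treating y as constant): ∫M dx = -2xy + 2x^2y^2 + h(y).
Differentiate w.r.t. y and set equal to N: the x-dependent terms already match, leaving h'(y) = 3. Integrate: h(y) = 3y.
So F(x,y) = -2xy + 3y + 2x^2y^2.
General solution: -2xy + 3y + 2x^2y^2 = C.


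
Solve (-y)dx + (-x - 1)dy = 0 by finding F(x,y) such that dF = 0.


Check exactness: ∂M/∂y = -1 and ∂N/∂x = -1; equal, so the equation is exact.
Integrate M with respect to x (treating y as constant): ∫M dx = -xy + h(y).
Differentiate w.r.t. y and set equal to N: the x-dependent terms already match, leaving h'(y) = -1. Integrate: h(y) = -y.
So F(x,y) = -xy - y.
General solution: -xy - y = C.


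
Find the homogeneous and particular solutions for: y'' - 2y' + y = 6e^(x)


Characteristic polynomial (r - 1)² = 0; repeated root r = 1.
y_h = (C₁ + C₂x)e^(x). Forcing matches the repeated root (resonance), so try y_p = Ax² e^(x).
Substitute and solve for A: 2A = 6, so A = 3.
General solution: y = (C₁ + C₂x + 3x²)e^(x).


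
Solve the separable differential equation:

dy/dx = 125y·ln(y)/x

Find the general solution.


Separate: dy/[y ln(y)] = 125 dx/x.
Substitute u = ln(y): du/u = 125 dx/x.
Integrate: ln|ln(y)| = 125ln|x| + C₀, hence ln(y) = C·x^125.


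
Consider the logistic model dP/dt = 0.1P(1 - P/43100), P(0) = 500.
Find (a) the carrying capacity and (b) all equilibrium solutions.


Logistic ODE dP/dt = 0.1P(1 - P/43100) has equilibria where dP/dt = 0, i.e. P = 0 or P = 43100.
The coefficient (1 - P/K) = 0 when P = K, identifying K = 43100 as the carrying capacity.
(a) K = 43100; (b) equilibria P = 0 and P = 43100.


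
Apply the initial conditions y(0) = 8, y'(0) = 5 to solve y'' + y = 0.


Characteristic roots of r² + 1 = 0 are ±1i, so y = C₁cos(x) + C₂sin(x).
Apply y(0) = 8: C₁ = 8. Differentiate and apply y'(0) = 5: 1·C₂ = 5, so C₂ = 5.
Particular solution: y = 8cos(x) + 5sin(x).


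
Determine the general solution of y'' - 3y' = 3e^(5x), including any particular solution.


Characteristic roots of r² - 3r = 0 are 0, 3.
y_h = C₁ + C₂e^(3x).
Forcing exponent 5 is not a characteristic root; try y_p = Ae^(5x).
Substitute: A·(25 + (-3)·5 + (0)) = A·10 = 3, so A = 3/10.
General solution: y = C₁ + C₂e^(3x) + (3/10)e^(5x).


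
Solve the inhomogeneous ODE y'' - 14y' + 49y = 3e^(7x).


Characteristic polynomial (r - 7)² = 0; repeated root r = 7.
y_h = (C₁ + C₂x)e^(7x). Forcing matches the repeated root (resonance), so try y_p = Ax² e^(7x).
Substitute and solve for A: 2A = 3, so A = 3/2.
General solution: y = (C₁ + C₂x + (3/2)x²)e^(7x).


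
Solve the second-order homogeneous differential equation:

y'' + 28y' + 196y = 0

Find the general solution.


Characteristic equation: r² + 28r + 196 = 0, i.e. (r + 14)² = 0.
Repeated root r = -14; include an x factor for the second linearly independent solution.
General solution: y = (C₁ + C₂x)e^(-14x).


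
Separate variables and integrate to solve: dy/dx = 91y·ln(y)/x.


Separate: dy/[y ln(y)] = 91 dx/x.
Substitute u = ln(y): du/u = 91 dx/x.
Integrate: ln|ln(y)| = 91ln|x| + C₀, hence ln(y) = C·x^91.


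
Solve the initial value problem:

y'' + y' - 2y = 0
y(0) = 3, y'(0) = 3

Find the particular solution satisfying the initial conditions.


Characteristic roots of r² + r - 2 = 0 are -2, 1.
General solution y = c₁ e^(-2x) + c₂ e^(x).
Apply y(0) = 3: c₁ + c₂ = 3. Apply y'(0) = 3: -2 c₁ + 1 c₂ = 3.
Solve: c₁ = 0, c₂ = 3.
Particular solution: y = 0e^(-2x) + 3e^(x).


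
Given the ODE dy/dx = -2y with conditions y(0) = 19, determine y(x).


General solution of y' = -2y is y = Ce^(-2x).
Apply y(0) = 19: C = 19.
Particular solution: y = 19e^(-2x).


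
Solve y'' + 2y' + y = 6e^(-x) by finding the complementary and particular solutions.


Characteristic polynomial (r + 1)² = 0; repeated root r = -1.
y_h = (C₁ + C₂x)e^(-x). Forcing matches the repeated root (resonance), so try y_p = Ax² e^(-x).
Substitute and solve for A: 2A = 6, so A = 3.
General solution: y = (C₁ + C₂x + 3x²)e^(-x).


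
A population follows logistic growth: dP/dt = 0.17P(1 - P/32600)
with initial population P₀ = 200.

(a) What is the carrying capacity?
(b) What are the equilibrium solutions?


Logistic ODE dP/dt = 0.17P(1 - P/32600) has equilibria where dP/dt = 0, i.e. P = 0 or P = 32600.
The coefficient (1 - P/K) = 0 when P = K, identifying K = 32600 as the carrying capacity.
(a) K = 32600; (b) equilibria P = 0 and P = 32600.


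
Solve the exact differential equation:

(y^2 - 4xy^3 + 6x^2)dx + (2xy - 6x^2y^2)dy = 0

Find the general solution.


Check exactness: ∂M/∂y = 2y - 12xy^2 and ∂N/∂x = 2y - 12xy^2; equal, so the equation is exact.
Integrate M with respect to x (treating y as constant): ∫M dx = xy^2 - 2x^2y^3 + 2x^3 + h(y).
Differentiate w.r.t. y and set equal to N: all terms match, so h'(y) = 0 and h is a constant absorbed into C.
General solution: xy^2 - 2x^2y^3 + 2x^3 = C.


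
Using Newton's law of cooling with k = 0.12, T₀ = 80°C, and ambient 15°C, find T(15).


Newton's law: dT/dt = -k(T - T_a) has solution T(t) = T_a + (T₀ - T_a)e^(-kt).
Plug in T_a = 15, T₀ = 80, k = 0.12, t = 15: T(15) = 15 + (65)e^(-1.80) ≈ 25.7°C.


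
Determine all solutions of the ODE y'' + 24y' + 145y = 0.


Characteristic equation: r² + 24r + 145 = 0.
Discriminant is negative; roots r = -12 ± 1i (complex conjugate pair).
General solution uses e^(α x)(C₁ cos(β x) + C₂ sin(β x)): y = e^(-12x)(C₁cos(x) + C₂sin(x)).


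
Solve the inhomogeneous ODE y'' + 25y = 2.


Homogeneous part: r² + 25 = 0 ⇒ r = ±5i, so y_h = C₁cos(5x) + C₂sin(5x).
Try constant y_p = A; plug in: 25A = 2 ⇒ A = 2/25.
General solution: y = C₁cos(5x) + C₂sin(5x) + 2/25.


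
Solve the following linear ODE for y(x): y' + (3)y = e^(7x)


P(x) = 3 ⇒ μ = e^(3x).
(μ y)' = e^(10x) ⇒ μ y = e^(10x)/10 + C.
Divide by μ: y = (1/10)e^(7x) + Ce^(-3x).


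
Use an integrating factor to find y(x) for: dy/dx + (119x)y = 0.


P(x) = 119x ⇒ μ = e^((119/2)x²).
Q(x) = 0 so μ y is constant: y = Ce^(-(119/2)x²).


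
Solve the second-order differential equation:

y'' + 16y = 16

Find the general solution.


Homogeneous part: r² + 16 = 0 ⇒ r = ±4i, so y_h = C₁cos(4x) + C₂sin(4x).
Try constant y_p = A; plug in: 16A = 16 ⇒ A = 1.
General solution: y = C₁cos(4x) + C₂sin(4x) + 1.


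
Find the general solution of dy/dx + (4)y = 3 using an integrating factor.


P(x) = 4, Q(x) = 3; integrating factor μ = e^(4x).
(μ y)' = 3e^(4x) ⇒ μ y = (3/4)e^(4x) + C.
Divide by μ: y = 3/4 + Ce^(-4x).


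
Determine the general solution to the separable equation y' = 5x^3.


Integrate both sides with respect to x: y = ∫ 5x^3 dx = (5/4)x^4 + C.


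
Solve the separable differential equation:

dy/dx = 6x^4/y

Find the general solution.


Separate variables: y dy = 6x^4 dx.
Integrate both sides: y²/2 = (6/5)x^5 + C₀.
Multiply by 2: y² = (12/5)x^5 + C.


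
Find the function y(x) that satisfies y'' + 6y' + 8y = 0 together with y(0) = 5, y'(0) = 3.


Characteristic roots of r² + 6r + 8 = 0 are -4, -2.
General solution y = c₁ e^(-4x) + c₂ e^(-2x).
Apply y(0) = 5: c₁ + c₂ = 5. Apply y'(0) = 3: -4 c₁ - 2 c₂ = 3.
Solve: c₁ = -13/2, c₂ = 23/2.
Particular solution: y = -(13/2)e^(-4x) + (23/2)e^(-2x).


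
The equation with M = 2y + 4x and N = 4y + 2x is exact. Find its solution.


Check exactness: ∂M/∂y = 2 and ∂N/∂x = 2; equal, so the equation is exact.
Integrate M with respect to x (treating y as constant): ∫M dx = 2xy + 2x^2 + h(y).
Differentiate w.r.t. y and set equal to N: the x-dependent terms already match, leaving h'(y) = 4y. Integrate: h(y) = 2y^2.
So F(x,y) = 2y^2 + 2xy + 2x^2.
General solution: 2y^2 + 2xy + 2x^2 = C.


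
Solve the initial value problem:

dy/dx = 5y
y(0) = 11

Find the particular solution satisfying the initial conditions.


General solution of y' = 5y is y = Ce^(5x).
Apply y(0) = 11: C = 11.
Particular solution: y = 11e^(5x).


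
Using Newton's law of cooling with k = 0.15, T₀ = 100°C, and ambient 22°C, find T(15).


Newton's law: dT/dt = -k(T - T_a) has solution T(t) = T_a + (T₀ - T_a)e^(-kt).
Plug in T_a = 22, T₀ = 100, k = 0.15, t = 15: T(15) = 22 + (78)e^(-2.25) ≈ 30.2°C.


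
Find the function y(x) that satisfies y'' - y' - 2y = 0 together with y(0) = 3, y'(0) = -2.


Characteristic roots of r² - r - 2 = 0 are -1, 2.
General solution y = c₁ e^(-x) + c₂ e^(2x).
Apply y(0) = 3: c₁ + c₂ = 3. Apply y'(0) = -2: -1 c₁ + 2 c₂ = -2.
Solve: c₁ = 8/3, c₂ = 1/3.
Particular solution: y = (8/3)e^(-x) + (1/3)e^(2x).


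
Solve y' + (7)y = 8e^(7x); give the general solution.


P(x) = 7 ⇒ μ = e^(7x).
(μ y)' = 8e^(14x) ⇒ μ y = (8/14)e^(14x) + C.
Divide by μ: y = (4/7)e^(7x) + Ce^(-7x).


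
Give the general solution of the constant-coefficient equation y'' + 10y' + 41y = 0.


Characteristic equation: r² + 10r + 41 = 0.
Discriminant is negative; roots r = -5 ± 4i (complex conjugate pair).
General solution uses e^(α x)(C₁ cos(β x) + C₂ sin(β x)): y = e^(-5x)(C₁cos(4x) + C₂sin(4x)).


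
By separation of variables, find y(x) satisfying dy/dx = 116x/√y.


Separate: √y dy = 116x dx.
Integrate: (2/3)y^(3/2) = 58x² + C.


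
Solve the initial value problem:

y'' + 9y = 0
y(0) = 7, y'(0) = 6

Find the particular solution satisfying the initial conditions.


Characteristic roots of r² + 9 = 0 are ±3i, so y = C₁cos(3x) + C₂sin(3x).
Apply y(0) = 7: C₁ = 7. Differentiate and apply y'(0) = 6: 3·C₂ = 6, so C₂ = 2.
Particular solution: y = 7cos(3x) + 2sin(3x).


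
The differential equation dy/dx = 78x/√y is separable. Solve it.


Separate: √y dy = 78x dx.
Integrate: (2/3)y^(3/2) = 39x² + C.


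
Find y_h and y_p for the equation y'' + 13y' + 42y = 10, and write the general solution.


Characteristic roots of r² + 13r + 42 = 0 are -7, -6.
y_h = C₁e^(-7x) + C₂e^(-6x).
Constant forcing; try y_p = A. Then 42A = 10 ⇒ A = 5/21.
General solution: y = C₁e^(-7x) + C₂e^(-6x) + 5/21.


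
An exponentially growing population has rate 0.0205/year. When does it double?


Exponential growth: P(t) = P₀ e^(0.0205t). Set P(t)/P₀ = 2: e^(0.0205t) = 2.
Solve: t = ln(2)/0.0205 ≈ 33.81 years.


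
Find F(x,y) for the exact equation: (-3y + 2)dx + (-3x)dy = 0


Check exactness: ∂M/∂y = -3 and ∂N/∂x = -3; equal, so the equation is exact.
Integrate M with respect to x (treating y as constant): ∫M dx = -3xy + 2x + h(y).
Differentiate w.r.t. y and set equal to N: all terms match, so h'(y) = 0 and h is a constant absorbed into C.
General solution: -3xy + 2x = C.
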